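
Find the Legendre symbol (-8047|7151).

1

(-8047|7151)
  = (6255|7151)    [-8047 ≡ 6255 mod 7151]
  = -(7151|6255)    [QR: both ≡ 3 mod 4, sign flips]
  = -(896|6255)    [7151 ≡ 896 mod 6255]
  = -(7|6255)    [6255 ≡ 7 mod 8 ⇒ (2|6255)^7 = +1]
  = (6255|7)    [QR: both ≡ 3 mod 4, sign flips]
  = (4|7)    [6255 ≡ 4 mod 7]
  = (1|7)    [7 ≡ 7 mod 8 ⇒ (2|7)^2 = +1]
  = 1    [(1|7) = 1]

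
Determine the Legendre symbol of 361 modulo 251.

1

Reduce the numerator: 361 ≡ 110 (mod 251), so (361|251) = (110|251).
Factor out 2: 110 = 2·55. Since 251 ≡ 3 (mod 8), (2|251) = -1. Now have -(55|251).
Both 55 ≡ 3 and 251 ≡ 3 (mod 4), so reciprocity gives (55|251) = -(251|55). Reduce: 251 ≡ 31 (mod 55). Now have (31|55).
Both 31 ≡ 3 and 55 ≡ 3 (mod 4), so reciprocity gives (31|55) = -(55|31). Reduce: 55 ≡ 24 (mod 31). Now have -(24|31).
Factor out 2: 24 = 2^3·3. Since 31 ≡ 7 (mod 8), (2|31) = +1, and (2|31)^3 = +1. Now have -(3|31).
Both 3 ≡ 3 and 31 ≡ 3 (mod 4), so reciprocity gives (3|31) = -(31|3). Reduce: 31 ≡ 1 (mod 3). Now have (1|3).
(1|3) = 1. Collecting the sign factors: 1.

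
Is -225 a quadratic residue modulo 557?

(-225/557)
  = (332/557)    [-225 ≡ 332 mod 557]
  = (83/557)    [557 ≡ 5 mod 8 ⇒ (2/557)^2 = +1]
  = (557/83)    [QR: 557 ≡ 1 mod 4, sign kept]
  = (59/83)    [557 ≡ 59 mod 83]
  = -(83/59)    [QR: both ≡ 3 mod 4, sign flips]
  = -(24/59)    [83 ≡ 24 mod 59]
  = (3/59)    [59 ≡ 3 mod 8 ⇒ (2/59)^3 = -1]
  = -(59/3)    [QR: both ≡ 3 mod 4, sign flips]
  = -(2/3)    [59 ≡ 2 mod 3]
  = (1/3)    [3 ≡ 3 mod 8 ⇒ (2/3) = -1]
  = 1    [(1/3) = 1]
(-225/557) = 1, and 557 is prime, so -225 is a quadratic residue mod 557.

yes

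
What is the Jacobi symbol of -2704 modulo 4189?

(-2704 / 4189)
  = (2704 / 4189)    [4189 ≡ 1 mod 4 ⇒ (-1 / 4189) = +1]
  = (169 / 4189)    [4189 ≡ 5 mod 8 ⇒ (2 / 4189)^4 = +1]
  = (4189 / 169)    [QR: 169 ≡ 1 mod 4, sign kept]
  = (133 / 169)    [4189 ≡ 133 mod 169]
  = (169 / 133)    [QR: 133 ≡ 1 mod 4, sign kept]
  = (36 / 133)    [169 ≡ 36 mod 133]
  = (9 / 133)    [133 ≡ 5 mod 8 ⇒ (2 / 133)^2 = +1]
  = (133 / 9)    [QR: 9 ≡ 1 mod 4, sign kept]
  = (7 / 9)    [133 ≡ 7 mod 9]
  = (9 / 7)    [QR: 9 ≡ 1 mod 4, sign kept]
  = (2 / 7)    [9 ≡ 2 mod 7]
  = (1 / 7)    [7 ≡ 7 mod 8 ⇒ (2 / 7) = +1]
  = 1    [(1 / 7) = 1]

1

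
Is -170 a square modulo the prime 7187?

(-170|7187)
  = (7017|7187)    [-170 ≡ 7017 mod 7187]
  = (7187|7017)    [QR: 7017 ≡ 1 mod 4, sign kept]
  = (170|7017)    [7187 ≡ 170 mod 7017]
  = (85|7017)    [7017 ≡ 1 mod 8 ⇒ (2|7017) = +1]
  = (7017|85)    [QR: 85 ≡ 1 mod 4, sign kept]
  = (47|85)    [7017 ≡ 47 mod 85]
  = (85|47)    [QR: 85 ≡ 1 mod 4, sign kept]
  = (38|47)    [85 ≡ 38 mod 47]
  = (19|47)    [47 ≡ 7 mod 8 ⇒ (2|47) = +1]
  = -(47|19)    [QR: both ≡ 3 mod 4, sign flips]
  = -(9|19)    [47 ≡ 9 mod 19]
  = -(19|9)    [QR: 9 ≡ 1 mod 4, sign kept]
  = -(1|9)    [19 ≡ 1 mod 9]
  = -1    [(1|9) = 1]
(-170|7187) = -1, and 7187 is prime, so -170 is not a quadratic residue mod 7187.

no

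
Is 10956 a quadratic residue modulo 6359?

yes

Reduce the numerator: 10956 ≡ 4597 (mod 6359), so (10956|6359) = (4597|6359).
4597 ≡ 1 (mod 4), so quadratic reciprocity gives (4597|6359) = (6359|4597). Reduce: 6359 ≡ 1762 (mod 4597). Now have (1762|4597).
Factor out 2: 1762 = 2·881. Since 4597 ≡ 5 (mod 8), (2|4597) = -1. Now have -(881|4597).
881 ≡ 1 (mod 4), so quadratic reciprocity gives (881|4597) = (4597|881). Reduce: 4597 ≡ 192 (mod 881). Now have -(192|881).
Factor out 2: 192 = 2^6·3. Since 881 ≡ 1 (mod 8), (2|881) = +1, and (2|881)^6 = +1. Now have -(3|881).
881 ≡ 1 (mod 4), so quadratic reciprocity gives (3|881) = (881|3). Reduce: 881 ≡ 2 (mod 3). Now have -(2|3).
Factor out 2: 2 = 2. Since 3 ≡ 3 (mod 8), (2|3) = -1. Now have (1|3).
(1|3) = 1. Collecting the sign factors: 1.
(10956|6359) = 1, and 6359 is prime, so 10956 is a quadratic residue mod 6359.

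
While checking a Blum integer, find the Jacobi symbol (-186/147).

Reduce the numerator: -186 ≡ 108 (mod 147), so (-186/147) = (108/147).
Factor out 2: 108 = 2^2·27. Since 147 ≡ 3 (mod 8), (2/147) = -1, and (2/147)^2 = +1. Now have (27/147).
Both 27 ≡ 3 and 147 ≡ 3 (mod 4), so reciprocity gives (27/147) = -(147/27). Reduce: 147 ≡ 12 (mod 27). Now have -(12/27).
Factor out 2: 12 = 2^2·3. Since 27 ≡ 3 (mod 8), (2/27) = -1, and (2/27)^2 = +1. Now have -(3/27).
Both 3 ≡ 3 and 27 ≡ 3 (mod 4), so reciprocity gives (3/27) = -(27/3). Reduce: 27 ≡ 0 (mod 3). Now have (0/3).
The numerator is now 0 with denominator 3 > 1: the symbol is 0.

0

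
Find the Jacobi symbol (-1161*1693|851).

By multiplicativity, (-1161·1693|851) = (-1161|851)·(1693|851).
First factor (-1161|851):
(-1161|851)
  = -(1161|851)    [851 ≡ 3 mod 4 ⇒ (-1|851) = -1]
  = -(310|851)    [1161 ≡ 310 mod 851]
  = (155|851)    [851 ≡ 3 mod 8 ⇒ (2|851) = -1]
  = -(851|155)    [QR: both ≡ 3 mod 4, sign flips]
  = -(76|155)    [851 ≡ 76 mod 155]
  = -(19|155)    [155 ≡ 3 mod 8 ⇒ (2|155)^2 = +1]
  = (155|19)    [QR: both ≡ 3 mod 4, sign flips]
  = (3|19)    [155 ≡ 3 mod 19]
  = -(19|3)    [QR: both ≡ 3 mod 4, sign flips]
  = -(1|3)    [19 ≡ 1 mod 3]
  = -1    [(1|3) = 1]
Second factor (1693|851):
(1693|851)
  = (842|851)    [1693 ≡ 842 mod 851]
  = -(421|851)    [851 ≡ 3 mod 8 ⇒ (2|851) = -1]
  = -(851|421)    [QR: 421 ≡ 1 mod 4, sign kept]
  = -(9|421)    [851 ≡ 9 mod 421]
  = -(421|9)    [QR: 9 ≡ 1 mod 4, sign kept]
  = -(7|9)    [421 ≡ 7 mod 9]
  = -(9|7)    [QR: 9 ≡ 1 mod 4, sign kept]
  = -(2|7)    [9 ≡ 2 mod 7]
  = -(1|7)    [7 ≡ 7 mod 8 ⇒ (2|7) = +1]
  = -1    [(1|7) = 1]
Product: (-1)·(-1) = 1.

1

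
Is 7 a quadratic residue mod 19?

yes

(7/19)
  = -(19/7)    [QR: both ≡ 3 mod 4, sign flips]
  = -(5/7)    [19 ≡ 5 mod 7]
  = -(7/5)    [QR: 5 ≡ 1 mod 4, sign kept]
  = -(2/5)    [7 ≡ 2 mod 5]
  = (1/5)    [5 ≡ 5 mod 8 ⇒ (2/5) = -1]
  = 1    [(1/5) = 1]
The Legendre symbol is 1, so x^2 ≡ 7 (mod 19) has solution.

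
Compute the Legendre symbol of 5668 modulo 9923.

(5668|9923)
  = (1417|9923)    [9923 ≡ 3 mod 8 ⇒ (2|9923)^2 = +1]
  = (9923|1417)    [QR: 1417 ≡ 1 mod 4, sign kept]
  = (4|1417)    [9923 ≡ 4 mod 1417]
  = (1|1417)    [1417 ≡ 1 mod 8 ⇒ (2|1417)^2 = +1]
  = 1    [(1|1417) = 1]

1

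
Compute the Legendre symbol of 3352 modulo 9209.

(3352|9209)
  = (419|9209)    [9209 ≡ 1 mod 8 ⇒ (2|9209)^3 = +1]
  = (9209|419)    [QR: 9209 ≡ 1 mod 4, sign kept]
  = (410|419)    [9209 ≡ 410 mod 419]
  = -(205|419)    [419 ≡ 3 mod 8 ⇒ (2|419) = -1]
  = -(419|205)    [QR: 205 ≡ 1 mod 4, sign kept]
  = -(9|205)    [419 ≡ 9 mod 205]
  = -(205|9)    [QR: 9 ≡ 1 mod 4, sign kept]
  = -(7|9)    [205 ≡ 7 mod 9]
  = -(9|7)    [QR: 9 ≡ 1 mod 4, sign kept]
  = -(2|7)    [9 ≡ 2 mod 7]
  = -(1|7)    [7 ≡ 7 mod 8 ⇒ (2|7) = +1]
  = -1    [(1|7) = 1]

-1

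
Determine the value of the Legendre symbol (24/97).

Factor out 2: 24 = 2^3·3. Since 97 ≡ 1 (mod 8), (2/97) = +1, and (2/97)^3 = +1. Now have (3/97).
97 ≡ 1 (mod 4), so quadratic reciprocity gives (3/97) = (97/3). Reduce: 97 ≡ 1 (mod 3). Now have (1/3).
(1/3) = 1. Collecting the sign factors: 1.

1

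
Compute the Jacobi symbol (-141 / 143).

1

Reduce the numerator: -141 ≡ 2 (mod 143), so (-141 / 143) = (2 / 143).
Factor out 2: 2 = 2. Since 143 ≡ 7 (mod 8), (2 / 143) = +1. Now have (1 / 143).
(1 / 143) = 1. Collecting the sign factors: 1.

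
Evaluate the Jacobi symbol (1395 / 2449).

0

(1395 / 2449)
  = (2449 / 1395)    [QR: 2449 ≡ 1 mod 4, sign kept]
  = (1054 / 1395)    [2449 ≡ 1054 mod 1395]
  = -(527 / 1395)    [1395 ≡ 3 mod 8 ⇒ (2 / 1395) = -1]
  = (1395 / 527)    [QR: both ≡ 3 mod 4, sign flips]
  = (341 / 527)    [1395 ≡ 341 mod 527]
  = (527 / 341)    [QR: 341 ≡ 1 mod 4, sign kept]
  = (186 / 341)    [527 ≡ 186 mod 341]
  = -(93 / 341)    [341 ≡ 5 mod 8 ⇒ (2 / 341) = -1]
  = -(341 / 93)    [QR: 93 ≡ 1 mod 4, sign kept]
  = -(62 / 93)    [341 ≡ 62 mod 93]
  = (31 / 93)    [93 ≡ 5 mod 8 ⇒ (2 / 93) = -1]
  = (93 / 31)    [QR: 93 ≡ 1 mod 4, sign kept]
  = (0 / 31)    [93 ≡ 0 mod 31]
  = 0    [numerator 0, gcd > 1]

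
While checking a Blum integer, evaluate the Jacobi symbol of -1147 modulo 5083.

(-1147/5083)
  = (3936/5083)    [-1147 ≡ 3936 mod 5083]
  = -(123/5083)    [5083 ≡ 3 mod 8 ⇒ (2/5083)^5 = -1]
  = (5083/123)    [QR: both ≡ 3 mod 4, sign flips]
  = (40/123)    [5083 ≡ 40 mod 123]
  = -(5/123)    [123 ≡ 3 mod 8 ⇒ (2/123)^3 = -1]
  = -(123/5)    [QR: 5 ≡ 1 mod 4, sign kept]
  = -(3/5)    [123 ≡ 3 mod 5]
  = -(5/3)    [QR: 5 ≡ 1 mod 4, sign kept]
  = -(2/3)    [5 ≡ 2 mod 3]
  = (1/3)    [3 ≡ 3 mod 8 ⇒ (2/3) = -1]
  = 1    [(1/3) = 1]

1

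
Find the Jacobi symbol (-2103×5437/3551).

1

By multiplicativity, (-2103·5437/3551) = (-2103/3551)·(5437/3551).
First factor (-2103/3551):
Reduce the numerator: -2103 ≡ 1448 (mod 3551), so (-2103/3551) = (1448/3551).
Factor out 2: 1448 = 2^3·181. Since 3551 ≡ 7 (mod 8), (2/3551) = +1, and (2/3551)^3 = +1. Now have (181/3551).
181 ≡ 1 (mod 4), so quadratic reciprocity gives (181/3551) = (3551/181). Reduce: 3551 ≡ 112 (mod 181). Now have (112/181).
Factor out 2: 112 = 2^4·7. Since 181 ≡ 5 (mod 8), (2/181) = -1, and (2/181)^4 = +1. Now have (7/181).
181 ≡ 1 (mod 4), so quadratic reciprocity gives (7/181) = (181/7). Reduce: 181 ≡ 6 (mod 7). Now have (6/7).
Factor out 2: 6 = 2·3. Since 7 ≡ 7 (mod 8), (2/7) = +1. Now have (3/7).
Both 3 ≡ 3 and 7 ≡ 3 (mod 4), so reciprocity gives (3/7) = -(7/3). Reduce: 7 ≡ 1 (mod 3). Now have -(1/3).
(1/3) = 1. Collecting the sign factors: -1.
Second factor (5437/3551):
Reduce the numerator: 5437 ≡ 1886 (mod 3551), so (5437/3551) = (1886/3551).
Factor out 2: 1886 = 2·943. Since 3551 ≡ 7 (mod 8), (2/3551) = +1. Now have (943/3551).
Both 943 ≡ 3 and 3551 ≡ 3 (mod 4), so reciprocity gives (943/3551) = -(3551/943). Reduce: 3551 ≡ 722 (mod 943). Now have -(722/943).
Factor out 2: 722 = 2·361. Since 943 ≡ 7 (mod 8), (2/943) = +1. Now have -(361/943).
361 ≡ 1 (mod 4), so quadratic reciprocity gives (361/943) = (943/361). Reduce: 943 ≡ 221 (mod 361). Now have -(221/361).
221 ≡ 1 (mod 4), so quadratic reciprocity gives (221/361) = (361/221). Reduce: 361 ≡ 140 (mod 221). Now have -(140/221).
Factor out 2: 140 = 2^2·35. Since 221 ≡ 5 (mod 8), (2/221) = -1, and (2/221)^2 = +1. Now have -(35/221).
221 ≡ 1 (mod 4), so quadratic reciprocity gives (35/221) = (221/35). Reduce: 221 ≡ 11 (mod 35). Now have -(11/35).
Both 11 ≡ 3 and 35 ≡ 3 (mod 4), so reciprocity gives (11/35) = -(35/11). Reduce: 35 ≡ 2 (mod 11). Now have (2/11).
Factor out 2: 2 = 2. Since 11 ≡ 3 (mod 8), (2/11) = -1. Now have -(1/11).
(1/11) = 1. Collecting the sign factors: -1.
Product: (-1)·(-1) = 1.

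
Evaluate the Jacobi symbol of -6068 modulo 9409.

1

(-6068|9409)
  = (6068|9409)    [9409 ≡ 1 mod 4 ⇒ (-1|9409) = +1]
  = (1517|9409)    [9409 ≡ 1 mod 8 ⇒ (2|9409)^2 = +1]
  = (9409|1517)    [QR: 1517 ≡ 1 mod 4, sign kept]
  = (307|1517)    [9409 ≡ 307 mod 1517]
  = (1517|307)    [QR: 1517 ≡ 1 mod 4, sign kept]
  = (289|307)    [1517 ≡ 289 mod 307]
  = (307|289)    [QR: 289 ≡ 1 mod 4, sign kept]
  = (18|289)    [307 ≡ 18 mod 289]
  = (9|289)    [289 ≡ 1 mod 8 ⇒ (2|289) = +1]
  = (289|9)    [QR: 9 ≡ 1 mod 4, sign kept]
  = (1|9)    [289 ≡ 1 mod 9]
  = 1    [(1|9) = 1]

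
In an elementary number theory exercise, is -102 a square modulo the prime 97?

Reduce the numerator: -102 ≡ 92 (mod 97), so (-102|97) = (92|97).
Factor out 2: 92 = 2^2·23. Since 97 ≡ 1 (mod 8), (2|97) = +1, and (2|97)^2 = +1. Now have (23|97).
97 ≡ 1 (mod 4), so quadratic reciprocity gives (23|97) = (97|23). Reduce: 97 ≡ 5 (mod 23). Now have (5|23).
5 ≡ 1 (mod 4), so quadratic reciprocity gives (5|23) = (23|5). Reduce: 23 ≡ 3 (mod 5). Now have (3|5).
5 ≡ 1 (mod 4), so quadratic reciprocity gives (3|5) = (5|3). Reduce: 5 ≡ 2 (mod 3). Now have (2|3).
Factor out 2: 2 = 2. Since 3 ≡ 3 (mod 8), (2|3) = -1. Now have -(1|3).
(1|3) = 1. Collecting the sign factors: -1.
(-102|97) = -1, and 97 is prime, so -102 is not a quadratic residue mod 97.

no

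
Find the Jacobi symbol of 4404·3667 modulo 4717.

1

By multiplicativity, (4404·3667/4717) = (4404/4717)·(3667/4717).
First factor (4404/4717):
Factor out 2: 4404 = 2^2·1101. Since 4717 ≡ 5 (mod 8), (2/4717) = -1, and (2/4717)^2 = +1. Now have (1101/4717).
1101 ≡ 1 (mod 4), so quadratic reciprocity gives (1101/4717) = (4717/1101). Reduce: 4717 ≡ 313 (mod 1101). Now have (313/1101).
313 ≡ 1 (mod 4), so quadratic reciprocity gives (313/1101) = (1101/313). Reduce: 1101 ≡ 162 (mod 313). Now have (162/313).
Factor out 2: 162 = 2·81. Since 313 ≡ 1 (mod 8), (2/313) = +1. Now have (81/313).
81 ≡ 1 (mod 4), so quadratic reciprocity gives (81/313) = (313/81). Reduce: 313 ≡ 70 (mod 81). Now have (70/81).
Factor out 2: 70 = 2·35. Since 81 ≡ 1 (mod 8), (2/81) = +1. Now have (35/81).
81 ≡ 1 (mod 4), so quadratic reciprocity gives (35/81) = (81/35). Reduce: 81 ≡ 11 (mod 35). Now have (11/35).
Both 11 ≡ 3 and 35 ≡ 3 (mod 4), so reciprocity gives (11/35) = -(35/11). Reduce: 35 ≡ 2 (mod 11). Now have -(2/11).
Factor out 2: 2 = 2. Since 11 ≡ 3 (mod 8), (2/11) = -1. Now have (1/11).
(1/11) = 1. Collecting the sign factors: 1.
Second factor (3667/4717):
4717 ≡ 1 (mod 4), so quadratic reciprocity gives (3667/4717) = (4717/3667). Reduce: 4717 ≡ 1050 (mod 3667). Now have (1050/3667).
Factor out 2: 1050 = 2·525. Since 3667 ≡ 3 (mod 8), (2/3667) = -1. Now have -(525/3667).
525 ≡ 1 (mod 4), so quadratic reciprocity gives (525/3667) = (3667/525). Reduce: 3667 ≡ 517 (mod 525). Now have -(517/525).
517 ≡ 1 (mod 4), so quadratic reciprocity gives (517/525) = (525/517). Reduce: 525 ≡ 8 (mod 517). Now have -(8/517).
Factor out 2: 8 = 2^3. Since 517 ≡ 5 (mod 8), (2/517) = -1, and (2/517)^3 = -1. Now have (1/517).
(1/517) = 1. Collecting the sign factors: 1.
Product: (1)·(1) = 1.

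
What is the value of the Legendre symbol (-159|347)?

-1

Reduce the numerator: -159 ≡ 188 (mod 347), so (-159|347) = (188|347).
Factor out 2: 188 = 2^2·47. Since 347 ≡ 3 (mod 8), (2|347) = -1, and (2|347)^2 = +1. Now have (47|347).
Both 47 ≡ 3 and 347 ≡ 3 (mod 4), so reciprocity gives (47|347) = -(347|47). Reduce: 347 ≡ 18 (mod 47). Now have -(18|47).
Factor out 2: 18 = 2·9. Since 47 ≡ 7 (mod 8), (2|47) = +1. Now have -(9|47).
9 ≡ 1 (mod 4), so quadratic reciprocity gives (9|47) = (47|9). Reduce: 47 ≡ 2 (mod 9). Now have -(2|9).
Factor out 2: 2 = 2. Since 9 ≡ 1 (mod 8), (2|9) = +1. Now have -(1|9).
(1|9) = 1. Collecting the sign factors: -1.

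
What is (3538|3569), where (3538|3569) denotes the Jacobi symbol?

1

(3538|3569)
  = (1769|3569)    [3569 ≡ 1 mod 8 ⇒ (2|3569) = +1]
  = (3569|1769)    [QR: 1769 ≡ 1 mod 4, sign kept]
  = (31|1769)    [3569 ≡ 31 mod 1769]
  = (1769|31)    [QR: 1769 ≡ 1 mod 4, sign kept]
  = (2|31)    [1769 ≡ 2 mod 31]
  = (1|31)    [31 ≡ 7 mod 8 ⇒ (2|31) = +1]
  = 1    [(1|31) = 1]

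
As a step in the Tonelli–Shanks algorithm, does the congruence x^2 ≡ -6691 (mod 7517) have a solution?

no

Pull out -1: (-6691|7517) = (-1|7517)·(6691|7517). Since 7517 ≡ 1 (mod 4), (-1|7517) = +1. Now have (6691|7517).
7517 ≡ 1 (mod 4), so quadratic reciprocity gives (6691|7517) = (7517|6691). Reduce: 7517 ≡ 826 (mod 6691). Now have (826|6691).
Factor out 2: 826 = 2·413. Since 6691 ≡ 3 (mod 8), (2|6691) = -1. Now have -(413|6691).
413 ≡ 1 (mod 4), so quadratic reciprocity gives (413|6691) = (6691|413). Reduce: 6691 ≡ 83 (mod 413). Now have -(83|413).
413 ≡ 1 (mod 4), so quadratic reciprocity gives (83|413) = (413|83). Reduce: 413 ≡ 81 (mod 83). Now have -(81|83).
81 ≡ 1 (mod 4), so quadratic reciprocity gives (81|83) = (83|81). Reduce: 83 ≡ 2 (mod 81). Now have -(2|81).
Factor out 2: 2 = 2. Since 81 ≡ 1 (mod 8), (2|81) = +1. Now have -(1|81).
(1|81) = 1. Collecting the sign factors: -1.
The Legendre symbol is -1, so x^2 ≡ -6691 (mod 7517) has no solution.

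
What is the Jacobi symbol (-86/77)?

(-86/77)
  = (86/77)    [77 ≡ 1 mod 4 ⇒ (-1/77) = +1]
  = (9/77)    [86 ≡ 9 mod 77]
  = (77/9)    [QR: 9 ≡ 1 mod 4, sign kept]
  = (5/9)    [77 ≡ 5 mod 9]
  = (9/5)    [QR: 5 ≡ 1 mod 4, sign kept]
  = (4/5)    [9 ≡ 4 mod 5]
  = (1/5)    [5 ≡ 5 mod 8 ⇒ (2/5)^2 = +1]
  = 1    [(1/5) = 1]

1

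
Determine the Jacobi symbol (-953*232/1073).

By multiplicativity, (-953·232/1073) = (-953/1073)·(232/1073).
First factor (-953/1073):
Pull out -1: (-953/1073) = (-1/1073)·(953/1073). Since 1073 ≡ 1 (mod 4), (-1/1073) = +1. Now have (953/1073).
953 ≡ 1 (mod 4), so quadratic reciprocity gives (953/1073) = (1073/953). Reduce: 1073 ≡ 120 (mod 953). Now have (120/953).
Factor out 2: 120 = 2^3·15. Since 953 ≡ 1 (mod 8), (2/953) = +1, and (2/953)^3 = +1. Now have (15/953).
953 ≡ 1 (mod 4), so quadratic reciprocity gives (15/953) = (953/15). Reduce: 953 ≡ 8 (mod 15). Now have (8/15).
Factor out 2: 8 = 2^3. Since 15 ≡ 7 (mod 8), (2/15) = +1, and (2/15)^3 = +1. Now have (1/15).
(1/15) = 1. Collecting the sign factors: 1.
Second factor (232/1073):
Factor out 2: 232 = 2^3·29. Since 1073 ≡ 1 (mod 8), (2/1073) = +1, and (2/1073)^3 = +1. Now have (29/1073).
29 ≡ 1 (mod 4), so quadratic reciprocity gives (29/1073) = (1073/29). Reduce: 1073 ≡ 0 (mod 29). Now have (0/29).
The numerator is now 0 with denominator 29 > 1: the symbol is 0.
Product: (1)·(0) = 0.

0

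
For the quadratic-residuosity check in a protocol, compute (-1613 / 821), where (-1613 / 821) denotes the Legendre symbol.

1

(-1613 / 821)
  = (29 / 821)    [-1613 ≡ 29 mod 821]
  = (821 / 29)    [QR: 29 ≡ 1 mod 4, sign kept]
  = (9 / 29)    [821 ≡ 9 mod 29]
  = (29 / 9)    [QR: 9 ≡ 1 mod 4, sign kept]
  = (2 / 9)    [29 ≡ 2 mod 9]
  = (1 / 9)    [9 ≡ 1 mod 8 ⇒ (2 / 9) = +1]
  = 1    [(1 / 9) = 1]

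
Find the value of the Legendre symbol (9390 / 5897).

1

Reduce the numerator: 9390 ≡ 3493 (mod 5897), so (9390 / 5897) = (3493 / 5897).
3493 ≡ 1 (mod 4), so quadratic reciprocity gives (3493 / 5897) = (5897 / 3493). Reduce: 5897 ≡ 2404 (mod 3493). Now have (2404 / 3493).
Factor out 2: 2404 = 2^2·601. Since 3493 ≡ 5 (mod 8), (2 / 3493) = -1, and (2 / 3493)^2 = +1. Now have (601 / 3493).
601 ≡ 1 (mod 4), so quadratic reciprocity gives (601 / 3493) = (3493 / 601). Reduce: 3493 ≡ 488 (mod 601). Now have (488 / 601).
Factor out 2: 488 = 2^3·61. Since 601 ≡ 1 (mod 8), (2 / 601) = +1, and (2 / 601)^3 = +1. Now have (61 / 601).
61 ≡ 1 (mod 4), so quadratic reciprocity gives (61 / 601) = (601 / 61). Reduce: 601 ≡ 52 (mod 61). Now have (52 / 61).
Factor out 2: 52 = 2^2·13. Since 61 ≡ 5 (mod 8), (2 / 61) = -1, and (2 / 61)^2 = +1. Now have (13 / 61).
13 ≡ 1 (mod 4), so quadratic reciprocity gives (13 / 61) = (61 / 13). Reduce: 61 ≡ 9 (mod 13). Now have (9 / 13).
9 ≡ 1 (mod 4), so quadratic reciprocity gives (9 / 13) = (13 / 9). Reduce: 13 ≡ 4 (mod 9). Now have (4 / 9).
Factor out 2: 4 = 2^2. Since 9 ≡ 1 (mod 8), (2 / 9) = +1, and (2 / 9)^2 = +1. Now have (1 / 9).
(1 / 9) = 1. Collecting the sign factors: 1.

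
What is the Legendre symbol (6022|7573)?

1

Factor out 2: 6022 = 2·3011. Since 7573 ≡ 5 (mod 8), (2|7573) = -1. Now have -(3011|7573).
7573 ≡ 1 (mod 4), so quadratic reciprocity gives (3011|7573) = (7573|3011). Reduce: 7573 ≡ 1551 (mod 3011). Now have -(1551|3011).
Both 1551 ≡ 3 and 3011 ≡ 3 (mod 4), so reciprocity gives (1551|3011) = -(3011|1551). Reduce: 3011 ≡ 1460 (mod 1551). Now have (1460|1551).
Factor out 2: 1460 = 2^2·365. Since 1551 ≡ 7 (mod 8), (2|1551) = +1, and (2|1551)^2 = +1. Now have (365|1551).
365 ≡ 1 (mod 4), so quadratic reciprocity gives (365|1551) = (1551|365). Reduce: 1551 ≡ 91 (mod 365). Now have (91|365).
365 ≡ 1 (mod 4), so quadratic reciprocity gives (91|365) = (365|91). Reduce: 365 ≡ 1 (mod 91). Now have (1|91).
(1|91) = 1. Collecting the sign factors: 1.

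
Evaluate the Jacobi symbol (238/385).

(238/385)
  = (119/385)    [385 ≡ 1 mod 8 ⇒ (2/385) = +1]
  = (385/119)    [QR: 385 ≡ 1 mod 4, sign kept]
  = (28/119)    [385 ≡ 28 mod 119]
  = (7/119)    [119 ≡ 7 mod 8 ⇒ (2/119)^2 = +1]
  = -(119/7)    [QR: both ≡ 3 mod 4, sign flips]
  = -(0/7)    [119 ≡ 0 mod 7]
  = 0    [numerator 0, gcd > 1]

0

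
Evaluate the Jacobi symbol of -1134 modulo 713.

-1

(-1134 / 713)
  = (292 / 713)    [-1134 ≡ 292 mod 713]
  = (73 / 713)    [713 ≡ 1 mod 8 ⇒ (2 / 713)^2 = +1]
  = (713 / 73)    [QR: 73 ≡ 1 mod 4, sign kept]
  = (56 / 73)    [713 ≡ 56 mod 73]
  = (7 / 73)    [73 ≡ 1 mod 8 ⇒ (2 / 73)^3 = +1]
  = (73 / 7)    [QR: 73 ≡ 1 mod 4, sign kept]
  = (3 / 7)    [73 ≡ 3 mod 7]
  = -(7 / 3)    [QR: both ≡ 3 mod 4, sign flips]
  = -(1 / 3)    [7 ≡ 1 mod 3]
  = -1    [(1 / 3) = 1]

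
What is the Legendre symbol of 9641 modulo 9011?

1

Reduce the numerator: 9641 ≡ 630 (mod 9011), so (9641 / 9011) = (630 / 9011).
Factor out 2: 630 = 2·315. Since 9011 ≡ 3 (mod 8), (2 / 9011) = -1. Now have -(315 / 9011).
Both 315 ≡ 3 and 9011 ≡ 3 (mod 4), so reciprocity gives (315 / 9011) = -(9011 / 315). Reduce: 9011 ≡ 191 (mod 315). Now have (191 / 315).
Both 191 ≡ 3 and 315 ≡ 3 (mod 4), so reciprocity gives (191 / 315) = -(315 / 191). Reduce: 315 ≡ 124 (mod 191). Now have -(124 / 191).
Factor out 2: 124 = 2^2·31. Since 191 ≡ 7 (mod 8), (2 / 191) = +1, and (2 / 191)^2 = +1. Now have -(31 / 191).
Both 31 ≡ 3 and 191 ≡ 3 (mod 4), so reciprocity gives (31 / 191) = -(191 / 31). Reduce: 191 ≡ 5 (mod 31). Now have (5 / 31).
5 ≡ 1 (mod 4), so quadratic reciprocity gives (5 / 31) = (31 / 5). Reduce: 31 ≡ 1 (mod 5). Now have (1 / 5).
(1 / 5) = 1. Collecting the sign factors: 1.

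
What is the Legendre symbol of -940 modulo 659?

1

Reduce the numerator: -940 ≡ 378 (mod 659), so (-940 / 659) = (378 / 659).
Factor out 2: 378 = 2·189. Since 659 ≡ 3 (mod 8), (2 / 659) = -1. Now have -(189 / 659).
189 ≡ 1 (mod 4), so quadratic reciprocity gives (189 / 659) = (659 / 189). Reduce: 659 ≡ 92 (mod 189). Now have -(92 / 189).
Factor out 2: 92 = 2^2·23. Since 189 ≡ 5 (mod 8), (2 / 189) = -1, and (2 / 189)^2 = +1. Now have -(23 / 189).
189 ≡ 1 (mod 4), so quadratic reciprocity gives (23 / 189) = (189 / 23). Reduce: 189 ≡ 5 (mod 23). Now have -(5 / 23).
5 ≡ 1 (mod 4), so quadratic reciprocity gives (5 / 23) = (23 / 5). Reduce: 23 ≡ 3 (mod 5). Now have -(3 / 5).
5 ≡ 1 (mod 4), so quadratic reciprocity gives (3 / 5) = (5 / 3). Reduce: 5 ≡ 2 (mod 3). Now have -(2 / 3).
Factor out 2: 2 = 2. Since 3 ≡ 3 (mod 8), (2 / 3) = -1. Now have (1 / 3).
(1 / 3) = 1. Collecting the sign factors: 1.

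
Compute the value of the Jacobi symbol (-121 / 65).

Reduce the numerator: -121 ≡ 9 (mod 65), so (-121 / 65) = (9 / 65).
9 ≡ 1 (mod 4), so quadratic reciprocity gives (9 / 65) = (65 / 9). Reduce: 65 ≡ 2 (mod 9). Now have (2 / 9).
Factor out 2: 2 = 2. Since 9 ≡ 1 (mod 8), (2 / 9) = +1. Now have (1 / 9).
(1 / 9) = 1. Collecting the sign factors: 1.

1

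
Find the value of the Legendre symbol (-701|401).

-1

Reduce the numerator: -701 ≡ 101 (mod 401), so (-701|401) = (101|401).
101 ≡ 1 (mod 4), so quadratic reciprocity gives (101|401) = (401|101). Reduce: 401 ≡ 98 (mod 101). Now have (98|101).
Factor out 2: 98 = 2·49. Since 101 ≡ 5 (mod 8), (2|101) = -1. Now have -(49|101).
49 ≡ 1 (mod 4), so quadratic reciprocity gives (49|101) = (101|49). Reduce: 101 ≡ 3 (mod 49). Now have -(3|49).
49 ≡ 1 (mod 4), so quadratic reciprocity gives (3|49) = (49|3). Reduce: 49 ≡ 1 (mod 3). Now have -(1|3).
(1|3) = 1. Collecting the sign factors: -1.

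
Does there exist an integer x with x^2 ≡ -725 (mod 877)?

yes

(-725/877)
  = (725/877)    [877 ≡ 1 mod 4 ⇒ (-1/877) = +1]
  = (877/725)    [QR: 725 ≡ 1 mod 4, sign kept]
  = (152/725)    [877 ≡ 152 mod 725]
  = -(19/725)    [725 ≡ 5 mod 8 ⇒ (2/725)^3 = -1]
  = -(725/19)    [QR: 725 ≡ 1 mod 4, sign kept]
  = -(3/19)    [725 ≡ 3 mod 19]
  = (19/3)    [QR: both ≡ 3 mod 4, sign flips]
  = (1/3)    [19 ≡ 1 mod 3]
  = 1    [(1/3) = 1]
The Legendre symbol is 1, so x^2 ≡ -725 (mod 877) has solution.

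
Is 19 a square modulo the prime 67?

Both 19 ≡ 3 and 67 ≡ 3 (mod 4), so reciprocity gives (19|67) = -(67|19). Reduce: 67 ≡ 10 (mod 19). Now have -(10|19).
Factor out 2: 10 = 2·5. Since 19 ≡ 3 (mod 8), (2|19) = -1. Now have (5|19).
5 ≡ 1 (mod 4), so quadratic reciprocity gives (5|19) = (19|5). Reduce: 19 ≡ 4 (mod 5). Now have (4|5).
Factor out 2: 4 = 2^2. Since 5 ≡ 5 (mod 8), (2|5) = -1, and (2|5)^2 = +1. Now have (1|5).
(1|5) = 1. Collecting the sign factors: 1.
(19|67) = 1, and 67 is prime, so 19 is a quadratic residue mod 67.

yes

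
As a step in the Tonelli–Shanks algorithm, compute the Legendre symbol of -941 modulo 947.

-1

Pull out -1: (-941|947) = (-1|947)·(941|947). Since 947 ≡ 3 (mod 4), (-1|947) = -1. Now have -(941|947).
941 ≡ 1 (mod 4), so quadratic reciprocity gives (941|947) = (947|941). Reduce: 947 ≡ 6 (mod 941). Now have -(6|941).
Factor out 2: 6 = 2·3. Since 941 ≡ 5 (mod 8), (2|941) = -1. Now have (3|941).
941 ≡ 1 (mod 4), so quadratic reciprocity gives (3|941) = (941|3). Reduce: 941 ≡ 2 (mod 3). Now have (2|3).
Factor out 2: 2 = 2. Since 3 ≡ 3 (mod 8), (2|3) = -1. Now have -(1|3).
(1|3) = 1. Collecting the sign factors: -1.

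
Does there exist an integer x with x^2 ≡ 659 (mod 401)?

(659/401)
  = (258/401)    [659 ≡ 258 mod 401]
  = (129/401)    [401 ≡ 1 mod 8 ⇒ (2/401) = +1]
  = (401/129)    [QR: 129 ≡ 1 mod 4, sign kept]
  = (14/129)    [401 ≡ 14 mod 129]
  = (7/129)    [129 ≡ 1 mod 8 ⇒ (2/129) = +1]
  = (129/7)    [QR: 129 ≡ 1 mod 4, sign kept]
  = (3/7)    [129 ≡ 3 mod 7]
  = -(7/3)    [QR: both ≡ 3 mod 4, sign flips]
  = -(1/3)    [7 ≡ 1 mod 3]
  = -1    [(1/3) = 1]
(659/401) = -1, and 401 is prime, so 659 is not a quadratic residue mod 401.

no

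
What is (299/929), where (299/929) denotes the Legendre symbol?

-1

929 ≡ 1 (mod 4), so quadratic reciprocity gives (299/929) = (929/299). Reduce: 929 ≡ 32 (mod 299). Now have (32/299).
Factor out 2: 32 = 2^5. Since 299 ≡ 3 (mod 8), (2/299) = -1, and (2/299)^5 = -1. Now have -(1/299).
(1/299) = 1. Collecting the sign factors: -1.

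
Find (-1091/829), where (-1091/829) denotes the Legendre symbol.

Reduce the numerator: -1091 ≡ 567 (mod 829), so (-1091/829) = (567/829).
829 ≡ 1 (mod 4), so quadratic reciprocity gives (567/829) = (829/567). Reduce: 829 ≡ 262 (mod 567). Now have (262/567).
Factor out 2: 262 = 2·131. Since 567 ≡ 7 (mod 8), (2/567) = +1. Now have (131/567).
Both 131 ≡ 3 and 567 ≡ 3 (mod 4), so reciprocity gives (131/567) = -(567/131). Reduce: 567 ≡ 43 (mod 131). Now have -(43/131).
Both 43 ≡ 3 and 131 ≡ 3 (mod 4), so reciprocity gives (43/131) = -(131/43). Reduce: 131 ≡ 2 (mod 43). Now have (2/43).
Factor out 2: 2 = 2. Since 43 ≡ 3 (mod 8), (2/43) = -1. Now have -(1/43).
(1/43) = 1. Collecting the sign factors: -1.

-1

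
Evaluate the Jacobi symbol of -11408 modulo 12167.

Reduce the numerator: -11408 ≡ 759 (mod 12167), so (-11408 / 12167) = (759 / 12167).
Both 759 ≡ 3 and 12167 ≡ 3 (mod 4), so reciprocity gives (759 / 12167) = -(12167 / 759). Reduce: 12167 ≡ 23 (mod 759). Now have -(23 / 759).
Both 23 ≡ 3 and 759 ≡ 3 (mod 4), so reciprocity gives (23 / 759) = -(759 / 23). Reduce: 759 ≡ 0 (mod 23). Now have (0 / 23).
The numerator is now 0 with denominator 23 > 1: the symbol is 0.

0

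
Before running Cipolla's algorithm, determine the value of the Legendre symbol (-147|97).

1

(-147|97)
  = (47|97)    [-147 ≡ 47 mod 97]
  = (97|47)    [QR: 97 ≡ 1 mod 4, sign kept]
  = (3|47)    [97 ≡ 3 mod 47]
  = -(47|3)    [QR: both ≡ 3 mod 4, sign flips]
  = -(2|3)    [47 ≡ 2 mod 3]
  = (1|3)    [3 ≡ 3 mod 8 ⇒ (2|3) = -1]
  = 1    [(1|3) = 1]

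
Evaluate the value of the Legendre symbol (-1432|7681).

(-1432|7681)
  = (1432|7681)    [7681 ≡ 1 mod 4 ⇒ (-1|7681) = +1]
  = (179|7681)    [7681 ≡ 1 mod 8 ⇒ (2|7681)^3 = +1]
  = (7681|179)    [QR: 7681 ≡ 1 mod 4, sign kept]
  = (163|179)    [7681 ≡ 163 mod 179]
  = -(179|163)    [QR: both ≡ 3 mod 4, sign flips]
  = -(16|163)    [179 ≡ 16 mod 163]
  = -(1|163)    [163 ≡ 3 mod 8 ⇒ (2|163)^4 = +1]
  = -1    [(1|163) = 1]

-1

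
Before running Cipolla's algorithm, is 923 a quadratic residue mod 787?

Reduce the numerator: 923 ≡ 136 (mod 787), so (923/787) = (136/787).
Factor out 2: 136 = 2^3·17. Since 787 ≡ 3 (mod 8), (2/787) = -1, and (2/787)^3 = -1. Now have -(17/787).
17 ≡ 1 (mod 4), so quadratic reciprocity gives (17/787) = (787/17). Reduce: 787 ≡ 5 (mod 17). Now have -(5/17).
5 ≡ 1 (mod 4), so quadratic reciprocity gives (5/17) = (17/5). Reduce: 17 ≡ 2 (mod 5). Now have -(2/5).
Factor out 2: 2 = 2. Since 5 ≡ 5 (mod 8), (2/5) = -1. Now have (1/5).
(1/5) = 1. Collecting the sign factors: 1.
(923/787) = 1, and 787 is prime, so 923 is a quadratic residue mod 787.

yes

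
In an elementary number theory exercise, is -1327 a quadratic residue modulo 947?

no

Pull out -1: (-1327/947) = (-1/947)·(1327/947). Since 947 ≡ 3 (mod 4), (-1/947) = -1. Now have -(1327/947).
Reduce the numerator: 1327 ≡ 380 (mod 947), so (1327/947) = (380/947).
Factor out 2: 380 = 2^2·95. Since 947 ≡ 3 (mod 8), (2/947) = -1, and (2/947)^2 = +1. Now have -(95/947).
Both 95 ≡ 3 and 947 ≡ 3 (mod 4), so reciprocity gives (95/947) = -(947/95). Reduce: 947 ≡ 92 (mod 95). Now have (92/95).
Factor out 2: 92 = 2^2·23. Since 95 ≡ 7 (mod 8), (2/95) = +1, and (2/95)^2 = +1. Now have (23/95).
Both 23 ≡ 3 and 95 ≡ 3 (mod 4), so reciprocity gives (23/95) = -(95/23). Reduce: 95 ≡ 3 (mod 23). Now have -(3/23).
Both 3 ≡ 3 and 23 ≡ 3 (mod 4), so reciprocity gives (3/23) = -(23/3). Reduce: 23 ≡ 2 (mod 3). Now have (2/3).
Factor out 2: 2 = 2. Since 3 ≡ 3 (mod 8), (2/3) = -1. Now have -(1/3).
(1/3) = 1. Collecting the sign factors: -1.
(-1327/947) = -1, and 947 is prime, so -1327 is not a quadratic residue mod 947.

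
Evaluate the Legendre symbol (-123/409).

(-123/409)
  = (286/409)    [-123 ≡ 286 mod 409]
  = (143/409)    [409 ≡ 1 mod 8 ⇒ (2/409) = +1]
  = (409/143)    [QR: 409 ≡ 1 mod 4, sign kept]
  = (123/143)    [409 ≡ 123 mod 143]
  = -(143/123)    [QR: both ≡ 3 mod 4, sign flips]
  = -(20/123)    [143 ≡ 20 mod 123]
  = -(5/123)    [123 ≡ 3 mod 8 ⇒ (2/123)^2 = +1]
  = -(123/5)    [QR: 5 ≡ 1 mod 4, sign kept]
  = -(3/5)    [123 ≡ 3 mod 5]
  = -(5/3)    [QR: 5 ≡ 1 mod 4, sign kept]
  = -(2/3)    [5 ≡ 2 mod 3]
  = (1/3)    [3 ≡ 3 mod 8 ⇒ (2/3) = -1]
  = 1    [(1/3) = 1]

1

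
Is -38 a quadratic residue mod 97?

(-38/97)
  = (59/97)    [-38 ≡ 59 mod 97]
  = (97/59)    [QR: 97 ≡ 1 mod 4, sign kept]
  = (38/59)    [97 ≡ 38 mod 59]
  = -(19/59)    [59 ≡ 3 mod 8 ⇒ (2/59) = -1]
  = (59/19)    [QR: both ≡ 3 mod 4, sign flips]
  = (2/19)    [59 ≡ 2 mod 19]
  = -(1/19)    [19 ≡ 3 mod 8 ⇒ (2/19) = -1]
  = -1    [(1/19) = 1]
(-38/97) = -1, and 97 is prime, so -38 is not a quadratic residue mod 97.

no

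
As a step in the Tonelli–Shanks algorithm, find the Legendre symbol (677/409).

-1

Reduce the numerator: 677 ≡ 268 (mod 409), so (677/409) = (268/409).
Factor out 2: 268 = 2^2·67. Since 409 ≡ 1 (mod 8), (2/409) = +1, and (2/409)^2 = +1. Now have (67/409).
409 ≡ 1 (mod 4), so quadratic reciprocity gives (67/409) = (409/67). Reduce: 409 ≡ 7 (mod 67). Now have (7/67).
Both 7 ≡ 3 and 67 ≡ 3 (mod 4), so reciprocity gives (7/67) = -(67/7). Reduce: 67 ≡ 4 (mod 7). Now have -(4/7).
Factor out 2: 4 = 2^2. Since 7 ≡ 7 (mod 8), (2/7) = +1, and (2/7)^2 = +1. Now have -(1/7).
(1/7) = 1. Collecting the sign factors: -1.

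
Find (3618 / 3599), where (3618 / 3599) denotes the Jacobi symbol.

(3618 / 3599)
  = (19 / 3599)    [3618 ≡ 19 mod 3599]
  = -(3599 / 19)    [QR: both ≡ 3 mod 4, sign flips]
  = -(8 / 19)    [3599 ≡ 8 mod 19]
  = (1 / 19)    [19 ≡ 3 mod 8 ⇒ (2 / 19)^3 = -1]
  = 1    [(1 / 19) = 1]

1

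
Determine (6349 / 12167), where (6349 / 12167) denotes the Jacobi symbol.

1

(6349 / 12167)
  = (12167 / 6349)    [QR: 6349 ≡ 1 mod 4, sign kept]
  = (5818 / 6349)    [12167 ≡ 5818 mod 6349]
  = -(2909 / 6349)    [6349 ≡ 5 mod 8 ⇒ (2 / 6349) = -1]
  = -(6349 / 2909)    [QR: 2909 ≡ 1 mod 4, sign kept]
  = -(531 / 2909)    [6349 ≡ 531 mod 2909]
  = -(2909 / 531)    [QR: 2909 ≡ 1 mod 4, sign kept]
  = -(254 / 531)    [2909 ≡ 254 mod 531]
  = (127 / 531)    [531 ≡ 3 mod 8 ⇒ (2 / 531) = -1]
  = -(531 / 127)    [QR: both ≡ 3 mod 4, sign flips]
  = -(23 / 127)    [531 ≡ 23 mod 127]
  = (127 / 23)    [QR: both ≡ 3 mod 4, sign flips]
  = (12 / 23)    [127 ≡ 12 mod 23]
  = (3 / 23)    [23 ≡ 7 mod 8 ⇒ (2 / 23)^2 = +1]
  = -(23 / 3)    [QR: both ≡ 3 mod 4, sign flips]
  = -(2 / 3)    [23 ≡ 2 mod 3]
  = (1 / 3)    [3 ≡ 3 mod 8 ⇒ (2 / 3) = -1]
  = 1    [(1 / 3) = 1]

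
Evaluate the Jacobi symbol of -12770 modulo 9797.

1

Reduce the numerator: -12770 ≡ 6824 (mod 9797), so (-12770/9797) = (6824/9797).
Factor out 2: 6824 = 2^3·853. Since 9797 ≡ 5 (mod 8), (2/9797) = -1, and (2/9797)^3 = -1. Now have -(853/9797).
853 ≡ 1 (mod 4), so quadratic reciprocity gives (853/9797) = (9797/853). Reduce: 9797 ≡ 414 (mod 853). Now have -(414/853).
Factor out 2: 414 = 2·207. Since 853 ≡ 5 (mod 8), (2/853) = -1. Now have (207/853).
853 ≡ 1 (mod 4), so quadratic reciprocity gives (207/853) = (853/207). Reduce: 853 ≡ 25 (mod 207). Now have (25/207).
25 ≡ 1 (mod 4), so quadratic reciprocity gives (25/207) = (207/25). Reduce: 207 ≡ 7 (mod 25). Now have (7/25).
25 ≡ 1 (mod 4), so quadratic reciprocity gives (7/25) = (25/7). Reduce: 25 ≡ 4 (mod 7). Now have (4/7).
Factor out 2: 4 = 2^2. Since 7 ≡ 7 (mod 8), (2/7) = +1, and (2/7)^2 = +1. Now have (1/7).
(1/7) = 1. Collecting the sign factors: 1.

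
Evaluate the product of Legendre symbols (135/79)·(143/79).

-1

By multiplicativity, (135·143/79) = (135/79)·(143/79).
First factor (135/79):
Reduce the numerator: 135 ≡ 56 (mod 79), so (135/79) = (56/79).
Factor out 2: 56 = 2^3·7. Since 79 ≡ 7 (mod 8), (2/79) = +1, and (2/79)^3 = +1. Now have (7/79).
Both 7 ≡ 3 and 79 ≡ 3 (mod 4), so reciprocity gives (7/79) = -(79/7). Reduce: 79 ≡ 2 (mod 7). Now have -(2/7).
Factor out 2: 2 = 2. Since 7 ≡ 7 (mod 8), (2/7) = +1. Now have -(1/7).
(1/7) = 1. Collecting the sign factors: -1.
Second factor (143/79):
Reduce the numerator: 143 ≡ 64 (mod 79), so (143/79) = (64/79).
Factor out 2: 64 = 2^6. Since 79 ≡ 7 (mod 8), (2/79) = +1, and (2/79)^6 = +1. Now have (1/79).
(1/79) = 1. Collecting the sign factors: 1.
Product: (-1)·(1) = -1.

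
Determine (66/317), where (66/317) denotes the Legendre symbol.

(66/317)
  = -(33/317)    [317 ≡ 5 mod 8 ⇒ (2/317) = -1]
  = -(317/33)    [QR: 33 ≡ 1 mod 4, sign kept]
  = -(20/33)    [317 ≡ 20 mod 33]
  = -(5/33)    [33 ≡ 1 mod 8 ⇒ (2/33)^2 = +1]
  = -(33/5)    [QR: 5 ≡ 1 mod 4, sign kept]
  = -(3/5)    [33 ≡ 3 mod 5]
  = -(5/3)    [QR: 5 ≡ 1 mod 4, sign kept]
  = -(2/3)    [5 ≡ 2 mod 3]
  = (1/3)    [3 ≡ 3 mod 8 ⇒ (2/3) = -1]
  = 1    [(1/3) = 1]

1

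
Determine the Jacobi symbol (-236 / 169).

(-236 / 169)
  = (236 / 169)    [169 ≡ 1 mod 4 ⇒ (-1 / 169) = +1]
  = (67 / 169)    [236 ≡ 67 mod 169]
  = (169 / 67)    [QR: 169 ≡ 1 mod 4, sign kept]
  = (35 / 67)    [169 ≡ 35 mod 67]
  = -(67 / 35)    [QR: both ≡ 3 mod 4, sign flips]
  = -(32 / 35)    [67 ≡ 32 mod 35]
  = (1 / 35)    [35 ≡ 3 mod 8 ⇒ (2 / 35)^5 = -1]
  = 1    [(1 / 35) = 1]

1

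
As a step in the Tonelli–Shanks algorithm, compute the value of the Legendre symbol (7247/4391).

1

(7247/4391)
  = (2856/4391)    [7247 ≡ 2856 mod 4391]
  = (357/4391)    [4391 ≡ 7 mod 8 ⇒ (2/4391)^3 = +1]
  = (4391/357)    [QR: 357 ≡ 1 mod 4, sign kept]
  = (107/357)    [4391 ≡ 107 mod 357]
  = (357/107)    [QR: 357 ≡ 1 mod 4, sign kept]
  = (36/107)    [357 ≡ 36 mod 107]
  = (9/107)    [107 ≡ 3 mod 8 ⇒ (2/107)^2 = +1]
  = (107/9)    [QR: 9 ≡ 1 mod 4, sign kept]
  = (8/9)    [107 ≡ 8 mod 9]
  = (1/9)    [9 ≡ 1 mod 8 ⇒ (2/9)^3 = +1]
  = 1    [(1/9) = 1]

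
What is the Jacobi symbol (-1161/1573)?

1

Pull out -1: (-1161/1573) = (-1/1573)·(1161/1573). Since 1573 ≡ 1 (mod 4), (-1/1573) = +1. Now have (1161/1573).
1161 ≡ 1 (mod 4), so quadratic reciprocity gives (1161/1573) = (1573/1161). Reduce: 1573 ≡ 412 (mod 1161). Now have (412/1161).
Factor out 2: 412 = 2^2·103. Since 1161 ≡ 1 (mod 8), (2/1161) = +1, and (2/1161)^2 = +1. Now have (103/1161).
1161 ≡ 1 (mod 4), so quadratic reciprocity gives (103/1161) = (1161/103). Reduce: 1161 ≡ 28 (mod 103). Now have (28/103).
Factor out 2: 28 = 2^2·7. Since 103 ≡ 7 (mod 8), (2/103) = +1, and (2/103)^2 = +1. Now have (7/103).
Both 7 ≡ 3 and 103 ≡ 3 (mod 4), so reciprocity gives (7/103) = -(103/7). Reduce: 103 ≡ 5 (mod 7). Now have -(5/7).
5 ≡ 1 (mod 4), so quadratic reciprocity gives (5/7) = (7/5). Reduce: 7 ≡ 2 (mod 5). Now have -(2/5).
Factor out 2: 2 = 2. Since 5 ≡ 5 (mod 8), (2/5) = -1. Now have (1/5).
(1/5) = 1. Collecting the sign factors: 1.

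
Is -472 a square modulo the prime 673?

no

(-472/673)
  = (472/673)    [673 ≡ 1 mod 4 ⇒ (-1/673) = +1]
  = (59/673)    [673 ≡ 1 mod 8 ⇒ (2/673)^3 = +1]
  = (673/59)    [QR: 673 ≡ 1 mod 4, sign kept]
  = (24/59)    [673 ≡ 24 mod 59]
  = -(3/59)    [59 ≡ 3 mod 8 ⇒ (2/59)^3 = -1]
  = (59/3)    [QR: both ≡ 3 mod 4, sign flips]
  = (2/3)    [59 ≡ 2 mod 3]
  = -(1/3)    [3 ≡ 3 mod 8 ⇒ (2/3) = -1]
  = -1    [(1/3) = 1]
(-472/673) = -1, and 673 is prime, so -472 is not a quadratic residue mod 673.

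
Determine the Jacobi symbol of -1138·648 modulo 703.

-1

By multiplicativity, (-1138·648|703) = (-1138|703)·(648|703).
First factor (-1138|703):
Pull out -1: (-1138|703) = (-1|703)·(1138|703). Since 703 ≡ 3 (mod 4), (-1|703) = -1. Now have -(1138|703).
Reduce the numerator: 1138 ≡ 435 (mod 703), so (1138|703) = (435|703).
Both 435 ≡ 3 and 703 ≡ 3 (mod 4), so reciprocity gives (435|703) = -(703|435). Reduce: 703 ≡ 268 (mod 435). Now have (268|435).
Factor out 2: 268 = 2^2·67. Since 435 ≡ 3 (mod 8), (2|435) = -1, and (2|435)^2 = +1. Now have (67|435).
Both 67 ≡ 3 and 435 ≡ 3 (mod 4), so reciprocity gives (67|435) = -(435|67). Reduce: 435 ≡ 33 (mod 67). Now have -(33|67).
33 ≡ 1 (mod 4), so quadratic reciprocity gives (33|67) = (67|33). Reduce: 67 ≡ 1 (mod 33). Now have -(1|33).
(1|33) = 1. Collecting the sign factors: -1.
Second factor (648|703):
Factor out 2: 648 = 2^3·81. Since 703 ≡ 7 (mod 8), (2|703) = +1, and (2|703)^3 = +1. Now have (81|703).
81 ≡ 1 (mod 4), so quadratic reciprocity gives (81|703) = (703|81). Reduce: 703 ≡ 55 (mod 81). Now have (55|81).
81 ≡ 1 (mod 4), so quadratic reciprocity gives (55|81) = (81|55). Reduce: 81 ≡ 26 (mod 55). Now have (26|55).
Factor out 2: 26 = 2·13. Since 55 ≡ 7 (mod 8), (2|55) = +1. Now have (13|55).
13 ≡ 1 (mod 4), so quadratic reciprocity gives (13|55) = (55|13). Reduce: 55 ≡ 3 (mod 13). Now have (3|13).
13 ≡ 1 (mod 4), so quadratic reciprocity gives (3|13) = (13|3). Reduce: 13 ≡ 1 (mod 3). Now have (1|3).
(1|3) = 1. Collecting the sign factors: 1.
Product: (-1)·(1) = -1.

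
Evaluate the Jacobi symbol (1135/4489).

(1135/4489)
  = (4489/1135)    [QR: 4489 ≡ 1 mod 4, sign kept]
  = (1084/1135)    [4489 ≡ 1084 mod 1135]
  = (271/1135)    [1135 ≡ 7 mod 8 ⇒ (2/1135)^2 = +1]
  = -(1135/271)    [QR: both ≡ 3 mod 4, sign flips]
  = -(51/271)    [1135 ≡ 51 mod 271]
  = (271/51)    [QR: both ≡ 3 mod 4, sign flips]
  = (16/51)    [271 ≡ 16 mod 51]
  = (1/51)    [51 ≡ 3 mod 8 ⇒ (2/51)^4 = +1]
  = 1    [(1/51) = 1]

1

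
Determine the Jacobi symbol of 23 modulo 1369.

1

(23|1369)
  = (1369|23)    [QR: 1369 ≡ 1 mod 4, sign kept]
  = (12|23)    [1369 ≡ 12 mod 23]
  = (3|23)    [23 ≡ 7 mod 8 ⇒ (2|23)^2 = +1]
  = -(23|3)    [QR: both ≡ 3 mod 4, sign flips]
  = -(2|3)    [23 ≡ 2 mod 3]
  = (1|3)    [3 ≡ 3 mod 8 ⇒ (2|3) = -1]
  = 1    [(1|3) = 1]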